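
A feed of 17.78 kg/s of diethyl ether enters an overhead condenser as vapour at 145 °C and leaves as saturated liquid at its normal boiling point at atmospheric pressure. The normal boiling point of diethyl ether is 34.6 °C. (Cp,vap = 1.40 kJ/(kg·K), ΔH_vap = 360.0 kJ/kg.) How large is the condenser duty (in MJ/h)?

Q_c = 32900 MJ/h

vapour 145→34.6 °C: -154.56 kJ/kg
condensation at 34.6 °C: -360 kJ/kg
Δh = -154.56 + -360 = -514.56 kJ/kg
Q = ṁ·Δh = 17.78 kg/s × -514.56 kJ/kg = -9148.9 kJ/s
|Q| = 9148.9 kW = 32936 MJ/h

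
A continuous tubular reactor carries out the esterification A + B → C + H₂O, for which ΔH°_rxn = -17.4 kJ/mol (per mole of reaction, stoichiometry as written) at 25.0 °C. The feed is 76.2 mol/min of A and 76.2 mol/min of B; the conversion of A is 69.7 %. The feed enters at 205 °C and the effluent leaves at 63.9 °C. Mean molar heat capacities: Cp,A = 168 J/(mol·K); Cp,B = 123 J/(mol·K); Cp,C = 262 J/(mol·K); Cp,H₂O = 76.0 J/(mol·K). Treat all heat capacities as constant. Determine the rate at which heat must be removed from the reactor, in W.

Extent of reaction ξ = 0.697 × 76.2 = 53.111 mol/min
Reaction term: ξ·ΔH°_rxn = 53.111 × -17.4 = -924.14 kJ/min
Sensible, feed 205→25 °C: -3991.4 kJ/min
Outlet flows (mol/min): A 23.089, B 23.089, C 53.111, H₂O 53.111
Sensible, products 25→63.9 °C: 959.68 kJ/min
Q = ΔH = -3955.8 kJ/min = -65.93 kW
Heat removed = 65930 W

Q_out = 65900 W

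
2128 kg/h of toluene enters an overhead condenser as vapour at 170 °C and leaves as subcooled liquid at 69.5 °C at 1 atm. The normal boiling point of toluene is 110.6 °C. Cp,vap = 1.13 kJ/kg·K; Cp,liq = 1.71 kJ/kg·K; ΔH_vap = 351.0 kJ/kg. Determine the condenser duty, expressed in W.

Q_c = 289000 W

vapour 170→110.6 °C: -67.122 kJ/kg
condensation at 110.6 °C: -351 kJ/kg
liquid 110.6→69.5 °C: -70.281 kJ/kg
Δh = -67.122 + -351 + -70.281 = -488.4 kJ/kg
Q = ṁ·Δh = 2128 kg/h × -488.4 kJ/kg = -1.0393e+06 kJ/h
|Q| = 288.7 kW = 288700 W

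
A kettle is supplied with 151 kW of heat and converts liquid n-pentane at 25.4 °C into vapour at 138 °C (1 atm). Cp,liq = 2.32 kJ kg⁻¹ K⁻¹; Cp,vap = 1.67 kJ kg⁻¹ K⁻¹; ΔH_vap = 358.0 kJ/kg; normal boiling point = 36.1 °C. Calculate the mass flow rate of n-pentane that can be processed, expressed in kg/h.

ṁ = 983 kg/h

Δh = 2.32×(36.1−25.4) + 358.0 + 1.67×(138−36.1) = 553 kJ/kg
Q = 151 kW = 151 kJ/s = 543600 kJ/h
ṁ = Q/Δh = 543600 / 553 = 983.01 kg/h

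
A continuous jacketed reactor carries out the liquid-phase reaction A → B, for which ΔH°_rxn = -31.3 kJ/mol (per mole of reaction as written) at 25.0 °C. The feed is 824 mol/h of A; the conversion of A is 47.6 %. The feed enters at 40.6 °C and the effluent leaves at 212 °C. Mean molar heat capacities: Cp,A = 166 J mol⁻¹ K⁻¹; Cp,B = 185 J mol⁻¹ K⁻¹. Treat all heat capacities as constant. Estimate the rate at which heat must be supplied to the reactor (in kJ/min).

Extent of reaction ξ = 0.476 × 824 = 392.22 mol/h
Reaction term: ξ·ΔH°_rxn = 392.22 × -31.3 = -12277 kJ/h
Sensible, feed 40.6→25 °C: -2133.8 kJ/h
Outlet flows (mol/h): A 431.78, B 392.22
Sensible, products 25→212 °C: 26972 kJ/h
Q = ΔH = 12562 kJ/h = 3.4894 kW
Heat supplied = 209.36 kJ/min

Q_in = 209 kJ/min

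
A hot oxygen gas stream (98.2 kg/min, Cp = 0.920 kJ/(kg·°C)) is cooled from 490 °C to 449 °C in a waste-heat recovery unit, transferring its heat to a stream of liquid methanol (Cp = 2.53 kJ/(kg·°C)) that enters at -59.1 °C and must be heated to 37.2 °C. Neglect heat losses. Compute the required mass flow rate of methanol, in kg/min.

Heat released by hot stream: Q = 98.2 × 0.920 × (490 − 449) = 3704.1 kJ/min
Energy balance on cold side (adiabatic exchanger): Q = ṁ_c·Cp_c·(T_c,out − T_c,in)
ṁ_c = 3704.1 / [2.53 × (37.2 − -59.1)] = 15.203 kg/min

ṁ_c = 15.2 kg/min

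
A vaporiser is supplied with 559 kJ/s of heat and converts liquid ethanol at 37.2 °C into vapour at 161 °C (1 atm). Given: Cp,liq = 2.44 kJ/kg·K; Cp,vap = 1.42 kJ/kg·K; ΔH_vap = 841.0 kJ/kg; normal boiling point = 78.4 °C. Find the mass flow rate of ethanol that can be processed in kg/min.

Δh = 2.44×(78.4−37.2) + 841.0 + 1.42×(161−78.4) = 1058.8 kJ/kg
Q = 559 kJ/s = 559 kJ/s = 33540 kJ/min
ṁ = Q/Δh = 33540 / 1058.8 = 31.677 kg/min

ṁ = 31.7 kg/min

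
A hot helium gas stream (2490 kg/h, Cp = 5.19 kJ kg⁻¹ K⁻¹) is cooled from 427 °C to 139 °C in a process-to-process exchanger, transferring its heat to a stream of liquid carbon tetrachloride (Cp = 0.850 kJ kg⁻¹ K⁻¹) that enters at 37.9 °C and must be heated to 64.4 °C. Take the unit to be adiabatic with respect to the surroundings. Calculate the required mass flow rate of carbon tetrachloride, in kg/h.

Heat released by hot stream: Q = 2490 × 5.19 × (427 − 139) = 3.7219e+06 kJ/h
Energy balance on cold side (adiabatic exchanger): Q = ṁ_c·Cp_c·(T_c,out − T_c,in)
ṁ_c = 3.7219e+06 / [0.850 × (64.4 − 37.9)] = 165230 kg/h

ṁ_c = 165000 kg/h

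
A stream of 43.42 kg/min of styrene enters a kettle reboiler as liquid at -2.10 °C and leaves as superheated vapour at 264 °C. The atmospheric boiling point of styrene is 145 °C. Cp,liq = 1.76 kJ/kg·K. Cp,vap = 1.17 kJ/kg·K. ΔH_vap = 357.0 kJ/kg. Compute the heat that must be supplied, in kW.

liquid -2.10→145 °C: 258.9 kJ/kg
vaporisation at 145 °C: 357 kJ/kg
vapour 145→264 °C: 139.23 kJ/kg
Δh = 258.9 + 357 + 139.23 = 755.13 kJ/kg
Q = ṁ·Δh = 43.42 kg/min × 755.13 kJ/kg = 32788 kJ/min
|Q| = 546.46 kW

Q = 546 kW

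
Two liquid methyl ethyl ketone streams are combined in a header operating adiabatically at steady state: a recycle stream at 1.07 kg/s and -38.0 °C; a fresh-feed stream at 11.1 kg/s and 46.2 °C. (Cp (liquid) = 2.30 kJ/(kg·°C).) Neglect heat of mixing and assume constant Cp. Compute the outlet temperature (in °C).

No heat crosses the boundary, so H_out = H_in.
T_out = Σ ṁᵢCp,ᵢTᵢ / Σ ṁᵢCp,ᵢ
      = 1086 / 27.991 = 38.797 °C

T_out = 38.8 °C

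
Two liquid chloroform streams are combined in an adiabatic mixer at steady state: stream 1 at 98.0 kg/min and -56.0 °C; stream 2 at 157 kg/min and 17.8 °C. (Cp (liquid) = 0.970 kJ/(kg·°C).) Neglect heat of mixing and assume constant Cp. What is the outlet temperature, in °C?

Energy balance with Q = 0: Σ ṁᵢCp,ᵢ(T_out − Tᵢ) = 0
Σ ṁᵢCp,ᵢTᵢ = 98.0×0.970×-56.0 + 157×0.970×17.8 = -2612.6
Σ ṁᵢCp,ᵢ = 98.0×0.970 + 157×0.970 = 247.35
T_out = -2612.6 / 247.35 = -10.562 °C

T_out = -10.6 °C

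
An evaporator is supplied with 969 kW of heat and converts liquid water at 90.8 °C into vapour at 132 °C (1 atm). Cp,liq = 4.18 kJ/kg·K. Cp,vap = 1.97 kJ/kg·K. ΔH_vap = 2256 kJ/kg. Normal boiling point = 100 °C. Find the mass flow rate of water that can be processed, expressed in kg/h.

Δh = 4.18×(100−90.8) + 2256 + 1.97×(132−100) = 2357.5 kJ/kg
Q = 969 kW = 969 kJ/s = 3.4884e+06 kJ/h
ṁ = Q/Δh = 3.4884e+06 / 2357.5 = 1479.7 kg/h

ṁ = 1480 kg/h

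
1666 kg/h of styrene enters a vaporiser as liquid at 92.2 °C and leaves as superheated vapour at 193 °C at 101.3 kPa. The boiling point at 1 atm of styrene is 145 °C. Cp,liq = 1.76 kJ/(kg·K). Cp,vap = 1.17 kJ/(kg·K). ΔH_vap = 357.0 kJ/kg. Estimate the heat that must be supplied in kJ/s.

Q = 234 kJ/s

liquid 92.2→145 °C: 92.928 kJ/kg
vaporisation at 145 °C: 357 kJ/kg
vapour 145→193 °C: 56.16 kJ/kg
Δh = 92.928 + 357 + 56.16 = 506.09 kJ/kg
Q = ṁ·Δh = 1666 kg/h × 506.09 kJ/kg = 843140 kJ/h
|Q| = 234.21 kW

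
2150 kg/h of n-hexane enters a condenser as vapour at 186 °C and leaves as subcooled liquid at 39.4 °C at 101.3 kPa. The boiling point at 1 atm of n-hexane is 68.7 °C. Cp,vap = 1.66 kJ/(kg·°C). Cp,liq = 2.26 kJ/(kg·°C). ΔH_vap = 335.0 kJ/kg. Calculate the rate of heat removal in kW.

Q_c = 356 kW

vapour 186→68.7 °C: -194.72 kJ/kg
condensation at 68.7 °C: -335 kJ/kg
liquid 68.7→39.4 °C: -66.218 kJ/kg
Δh = -194.72 + -335 + -66.218 = -595.94 kJ/kg
Q = ṁ·Δh = 2150 kg/h × -595.94 kJ/kg = -1.2813e+06 kJ/h
|Q| = 355.91 kW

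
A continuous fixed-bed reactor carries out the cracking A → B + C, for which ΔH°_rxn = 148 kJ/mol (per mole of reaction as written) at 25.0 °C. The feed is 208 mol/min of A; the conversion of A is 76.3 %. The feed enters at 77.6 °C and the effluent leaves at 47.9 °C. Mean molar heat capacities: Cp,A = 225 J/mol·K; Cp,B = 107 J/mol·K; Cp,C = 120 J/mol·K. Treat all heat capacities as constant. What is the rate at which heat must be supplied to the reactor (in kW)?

Q_in = 368 kW

Extent of reaction ξ = 0.763 × 208 = 158.7 mol/min
Reaction term: ξ·ΔH°_rxn = 158.7 × 148 = 23488 kJ/min
Sensible, feed 77.6→25 °C: -2461.7 kJ/min
Outlet flows (mol/min): A 49.296, B 158.7, C 158.7
Sensible, products 25→47.9 °C: 1079 kJ/min
Q = ΔH = 22106 kJ/min = 368.43 kW
Heat supplied = 368.43 kW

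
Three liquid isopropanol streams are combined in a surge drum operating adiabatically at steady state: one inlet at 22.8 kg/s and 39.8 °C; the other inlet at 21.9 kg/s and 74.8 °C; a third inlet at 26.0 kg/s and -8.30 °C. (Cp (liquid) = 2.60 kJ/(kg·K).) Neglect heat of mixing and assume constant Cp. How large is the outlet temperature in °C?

Energy balance with Q = 0: Σ ṁᵢCp,ᵢ(T_out − Tᵢ) = 0
T_out = Σ ṁᵢCp,ᵢTᵢ / Σ ṁᵢCp,ᵢ
      = 6057.4 / 183.82 = 32.953 °C

T_out = 33.0 °C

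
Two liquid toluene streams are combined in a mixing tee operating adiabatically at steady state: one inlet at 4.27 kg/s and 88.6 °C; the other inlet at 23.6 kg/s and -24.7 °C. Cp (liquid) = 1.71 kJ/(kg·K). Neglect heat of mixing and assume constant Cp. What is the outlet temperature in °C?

T_out = -7.34 °C

No heat crosses the boundary, so H_out = H_in.
T_out = Σ ṁᵢCp,ᵢTᵢ / Σ ṁᵢCp,ᵢ
      = -349.86 / 47.658 = -7.3412 °C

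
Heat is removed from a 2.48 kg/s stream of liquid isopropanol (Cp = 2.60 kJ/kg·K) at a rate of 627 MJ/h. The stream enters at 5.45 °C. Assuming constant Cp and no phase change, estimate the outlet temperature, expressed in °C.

Q = 627 MJ/h = 174.17 kJ/s
ΔT = Q/(ṁ·Cp) = 174.17/(2.48×2.60) = 27.011 K
T_out = 5.45 − 27.011 = -21.561 °C

T_out = -21.6 °C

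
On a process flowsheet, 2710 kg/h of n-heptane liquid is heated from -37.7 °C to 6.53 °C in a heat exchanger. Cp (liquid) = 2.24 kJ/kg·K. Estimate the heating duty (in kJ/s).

Q = 74.6 kJ/s

Q = ṁ·Cp·ΔT = 2710 × 2.24 × (6.53 − -37.7) = 268490 kJ/h
Converting: 268490 / 3600 s = 74.582 kW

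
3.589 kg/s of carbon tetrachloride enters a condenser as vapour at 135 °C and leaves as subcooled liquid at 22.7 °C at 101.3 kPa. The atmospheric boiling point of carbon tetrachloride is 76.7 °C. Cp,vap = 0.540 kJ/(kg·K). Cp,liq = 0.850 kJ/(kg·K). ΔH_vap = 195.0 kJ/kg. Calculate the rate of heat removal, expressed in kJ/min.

vapour 135→76.7 °C: -31.482 kJ/kg
condensation at 76.7 °C: -195 kJ/kg
liquid 76.7→22.7 °C: -45.9 kJ/kg
Δh = -31.482 + -195 + -45.9 = -272.38 kJ/kg
Q = ṁ·Δh = 3.589 kg/s × -272.38 kJ/kg = -977.58 kJ/s
|Q| = 977.58 kW = 58655 kJ/min

Q_c = 58700 kJ/min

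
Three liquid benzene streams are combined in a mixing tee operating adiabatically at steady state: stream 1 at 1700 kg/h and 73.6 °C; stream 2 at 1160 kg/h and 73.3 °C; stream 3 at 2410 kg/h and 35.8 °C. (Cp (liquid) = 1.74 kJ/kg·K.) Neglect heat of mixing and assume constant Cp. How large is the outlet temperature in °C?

Energy balance with Q = 0: Σ ṁᵢCp,ᵢ(T_out − Tᵢ) = 0
T_out = Σ ṁᵢCp,ᵢTᵢ / Σ ṁᵢCp,ᵢ
      = 515780 / 9169.8 = 56.248 °C

T_out = 56.2 °C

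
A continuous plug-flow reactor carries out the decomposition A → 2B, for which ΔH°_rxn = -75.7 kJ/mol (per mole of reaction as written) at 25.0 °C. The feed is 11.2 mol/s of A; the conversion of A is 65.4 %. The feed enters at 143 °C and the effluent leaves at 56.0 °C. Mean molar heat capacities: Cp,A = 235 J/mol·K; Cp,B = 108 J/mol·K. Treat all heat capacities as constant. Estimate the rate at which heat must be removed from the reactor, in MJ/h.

Extent of reaction ξ = 0.654 × 11.2 = 7.3248 mol/s
Reaction term: ξ·ΔH°_rxn = 7.3248 × -75.7 = -554.49 kJ/s
Sensible, feed 143→25 °C: -310.58 kJ/s
Outlet flows (mol/s): A 3.8752, B 14.65
Sensible, products 25→56.0 °C: 77.278 kJ/s
Q = ΔH = -787.79 kJ/s = -787.79 kW
Heat removed = 2836 MJ/h

Q_out = 2840 MJ/h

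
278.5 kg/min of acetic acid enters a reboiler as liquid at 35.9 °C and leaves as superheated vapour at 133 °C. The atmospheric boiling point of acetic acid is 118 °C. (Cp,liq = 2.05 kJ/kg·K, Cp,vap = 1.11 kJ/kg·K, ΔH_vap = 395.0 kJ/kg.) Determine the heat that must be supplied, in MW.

Q = 2.69 MW

liquid 35.9→118 °C: 168.3 kJ/kg
vaporisation at 118 °C: 395 kJ/kg
vapour 118→133 °C: 16.65 kJ/kg
Δh = 168.3 + 395 + 16.65 = 579.95 kJ/kg
Q = ṁ·Δh = 278.5 kg/min × 579.95 kJ/kg = 161520 kJ/min
|Q| = 2692 kW = 2.692 MW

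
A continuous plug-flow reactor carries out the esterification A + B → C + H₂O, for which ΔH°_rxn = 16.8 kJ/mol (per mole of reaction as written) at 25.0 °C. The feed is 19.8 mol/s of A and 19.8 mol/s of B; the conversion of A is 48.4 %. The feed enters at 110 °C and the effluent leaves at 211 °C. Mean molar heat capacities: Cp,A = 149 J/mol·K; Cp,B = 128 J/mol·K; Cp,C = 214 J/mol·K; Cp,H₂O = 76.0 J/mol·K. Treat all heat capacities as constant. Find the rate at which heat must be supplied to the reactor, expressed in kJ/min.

Q_in = 44300 kJ/min

Extent of reaction ξ = 0.484 × 19.8 = 9.5832 mol/s
Reaction term: ξ·ΔH°_rxn = 9.5832 × 16.8 = 161 kJ/s
Sensible, feed 110→25 °C: -466.19 kJ/s
Outlet flows (mol/s): A 10.217, B 10.217, C 9.5832, H₂O 9.5832
Sensible, products 25→211 °C: 1043.3 kJ/s
Q = ΔH = 738.11 kJ/s = 738.11 kW
Heat supplied = 44287 kJ/min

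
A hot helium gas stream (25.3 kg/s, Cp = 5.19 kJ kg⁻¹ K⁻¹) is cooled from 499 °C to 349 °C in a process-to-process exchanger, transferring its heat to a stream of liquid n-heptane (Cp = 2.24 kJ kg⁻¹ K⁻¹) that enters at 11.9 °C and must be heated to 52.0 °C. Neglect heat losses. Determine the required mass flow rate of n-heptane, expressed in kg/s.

Heat released by hot stream: Q = 25.3 × 5.19 × (499 − 349) = 19696 kJ/s
Energy balance on cold side (adiabatic exchanger): Q = ṁ_c·Cp_c·(T_c,out − T_c,in)
ṁ_c = 19696 / [2.24 × (52.0 − 11.9)] = 219.27 kg/s

ṁ_c = 219 kg/s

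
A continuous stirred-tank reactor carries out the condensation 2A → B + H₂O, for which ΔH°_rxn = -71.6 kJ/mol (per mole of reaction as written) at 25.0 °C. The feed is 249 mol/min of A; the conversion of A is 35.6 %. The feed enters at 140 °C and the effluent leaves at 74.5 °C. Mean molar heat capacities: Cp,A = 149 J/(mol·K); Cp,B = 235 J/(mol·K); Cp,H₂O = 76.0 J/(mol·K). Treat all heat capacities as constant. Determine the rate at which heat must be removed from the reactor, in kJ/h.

Q_out = 335000 kJ/h

Extent of reaction ξ = 0.356 × 249 / 2 = 44.322 mol/min
Reaction term: ξ·ΔH°_rxn = 44.322 × -71.6 = -3173.5 kJ/min
Sensible, feed 140→25 °C: -4266.6 kJ/min
Outlet flows (mol/min): A 160.36, B 44.322, H₂O 44.322
Sensible, products 25→74.5 °C: 1865 kJ/min
Q = ΔH = -5575 kJ/min = -92.917 kW
Heat removed = 334500 kJ/h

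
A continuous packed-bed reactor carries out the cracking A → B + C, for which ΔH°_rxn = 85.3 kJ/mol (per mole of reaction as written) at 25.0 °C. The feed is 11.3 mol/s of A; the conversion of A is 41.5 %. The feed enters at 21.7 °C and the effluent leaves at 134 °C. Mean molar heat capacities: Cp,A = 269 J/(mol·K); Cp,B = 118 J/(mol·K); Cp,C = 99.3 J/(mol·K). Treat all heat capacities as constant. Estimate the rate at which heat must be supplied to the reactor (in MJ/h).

Extent of reaction ξ = 0.415 × 11.3 = 4.6895 mol/s
Reaction term: ξ·ΔH°_rxn = 4.6895 × 85.3 = 400.01 kJ/s
Sensible, feed 21.7→25 °C: 10.031 kJ/s
Outlet flows (mol/s): A 6.6105, B 4.6895, C 4.6895
Sensible, products 25→134 °C: 304.9 kJ/s
Q = ΔH = 714.95 kJ/s = 714.95 kW
Heat supplied = 2573.8 MJ/h

Q_in = 2570 MJ/h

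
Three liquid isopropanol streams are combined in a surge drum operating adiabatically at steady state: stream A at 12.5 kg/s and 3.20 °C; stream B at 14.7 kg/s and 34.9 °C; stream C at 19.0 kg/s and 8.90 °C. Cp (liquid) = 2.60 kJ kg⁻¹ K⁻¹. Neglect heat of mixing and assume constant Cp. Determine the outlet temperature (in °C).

Adiabatic, steady state ⇒ Σ ṁᵢCp,ᵢ(T_out − Tᵢ) = 0
T_out = Σ ṁᵢCp,ᵢTᵢ / Σ ṁᵢCp,ᵢ
      = 1877.5 / 120.12 = 15.631 °C

T_out = 15.6 °C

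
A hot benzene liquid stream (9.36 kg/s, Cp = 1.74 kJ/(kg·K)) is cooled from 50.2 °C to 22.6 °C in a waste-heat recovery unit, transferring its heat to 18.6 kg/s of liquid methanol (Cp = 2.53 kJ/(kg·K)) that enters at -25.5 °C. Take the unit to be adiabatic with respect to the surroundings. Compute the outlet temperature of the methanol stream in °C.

Heat released by hot stream: Q = 9.36 × 1.74 × (50.2 − 22.6) = 449.5 kJ/s
Energy balance on cold side (adiabatic exchanger): Q = ṁ_c·Cp_c·(T_c,out − T_c,in)
T_c,out = -25.5 + 449.5/(18.6 × 2.53) = -15.948 °C

T_c,out = -15.9 °C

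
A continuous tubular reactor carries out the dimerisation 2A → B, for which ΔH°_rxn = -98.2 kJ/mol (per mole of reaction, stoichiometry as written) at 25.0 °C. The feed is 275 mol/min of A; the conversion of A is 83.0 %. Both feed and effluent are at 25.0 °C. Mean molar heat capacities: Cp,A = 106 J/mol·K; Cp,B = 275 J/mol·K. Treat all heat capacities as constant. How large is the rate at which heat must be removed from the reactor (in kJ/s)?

Extent of reaction ξ = 0.830 × 275 / 2 = 114.12 mol/min
Reaction term: ξ·ΔH°_rxn = 114.12 × -98.2 = -11207 kJ/min
Q = ΔH = -11207 kJ/min = -186.78 kW
Heat removed = 186.78 kJ/s

Q_out = 187 kJ/s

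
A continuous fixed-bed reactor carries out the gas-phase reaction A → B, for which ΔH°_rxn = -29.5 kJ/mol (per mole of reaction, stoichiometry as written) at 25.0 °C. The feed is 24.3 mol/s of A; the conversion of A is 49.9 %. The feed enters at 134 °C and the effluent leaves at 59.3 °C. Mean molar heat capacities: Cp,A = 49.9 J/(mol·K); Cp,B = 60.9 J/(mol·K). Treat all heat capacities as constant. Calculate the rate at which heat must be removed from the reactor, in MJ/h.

Extent of reaction ξ = 0.499 × 24.3 = 12.126 mol/s
Reaction term: ξ·ΔH°_rxn = 12.126 × -29.5 = -357.71 kJ/s
Sensible, feed 134→25 °C: -132.17 kJ/s
Outlet flows (mol/s): A 12.174, B 12.126
Sensible, products 25→59.3 °C: 46.166 kJ/s
Q = ΔH = -443.71 kJ/s = -443.71 kW
Heat removed = 1597.4 MJ/h

Q_out = 1600 MJ/h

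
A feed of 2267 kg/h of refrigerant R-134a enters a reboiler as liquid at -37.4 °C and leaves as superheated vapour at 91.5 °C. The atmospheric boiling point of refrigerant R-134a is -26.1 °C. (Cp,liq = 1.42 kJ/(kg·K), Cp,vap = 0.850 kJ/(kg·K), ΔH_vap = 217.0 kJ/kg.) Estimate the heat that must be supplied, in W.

liquid -37.4→-26.1 °C: 16.046 kJ/kg
vaporisation at -26.1 °C: 217 kJ/kg
vapour -26.1→91.5 °C: 99.96 kJ/kg
Δh = 16.046 + 217 + 99.96 = 333.01 kJ/kg
Q = ṁ·Δh = 2267 kg/h × 333.01 kJ/kg = 754920 kJ/h
|Q| = 209.7 kW = 209700 W

Q = 210000 W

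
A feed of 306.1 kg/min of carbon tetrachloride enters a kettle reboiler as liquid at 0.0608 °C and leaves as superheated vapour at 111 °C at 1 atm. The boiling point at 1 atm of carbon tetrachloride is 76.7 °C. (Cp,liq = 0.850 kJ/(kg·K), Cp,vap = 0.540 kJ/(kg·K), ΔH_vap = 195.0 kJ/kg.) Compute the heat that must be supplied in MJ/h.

Q = 5120 MJ/h

liquid 0.0608→76.7 °C: 65.143 kJ/kg
vaporisation at 76.7 °C: 195 kJ/kg
vapour 76.7→111 °C: 18.522 kJ/kg
Δh = 65.143 + 195 + 18.522 = 278.67 kJ/kg
Q = ṁ·Δh = 306.1 kg/min × 278.67 kJ/kg = 85299 kJ/min
|Q| = 1421.7 kW = 5118 MJ/h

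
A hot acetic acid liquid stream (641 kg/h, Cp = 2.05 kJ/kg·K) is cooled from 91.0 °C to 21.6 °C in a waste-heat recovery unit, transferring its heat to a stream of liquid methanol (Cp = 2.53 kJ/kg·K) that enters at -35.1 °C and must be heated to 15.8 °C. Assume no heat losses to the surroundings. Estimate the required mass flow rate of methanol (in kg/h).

ṁ_c = 708 kg/h

Heat released by hot stream: Q = 641 × 2.05 × (91.0 − 21.6) = 91195 kJ/h
Energy balance on cold side (adiabatic exchanger): Q = ṁ_c·Cp_c·(T_c,out − T_c,in)
ṁ_c = 91195 / [2.53 × (15.8 − -35.1)] = 708.16 kg/h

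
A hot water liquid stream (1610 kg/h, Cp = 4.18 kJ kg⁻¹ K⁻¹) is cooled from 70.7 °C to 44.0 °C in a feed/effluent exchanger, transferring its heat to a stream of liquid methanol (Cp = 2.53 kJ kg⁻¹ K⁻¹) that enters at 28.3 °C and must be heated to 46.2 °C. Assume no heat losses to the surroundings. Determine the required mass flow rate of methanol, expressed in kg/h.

Heat released by hot stream: Q = 1610 × 4.18 × (70.7 − 44.0) = 179690 kJ/h
Energy balance on cold side (adiabatic exchanger): Q = ṁ_c·Cp_c·(T_c,out − T_c,in)
ṁ_c = 179690 / [2.53 × (46.2 − 28.3)] = 3967.7 kg/h

ṁ_c = 3970 kg/h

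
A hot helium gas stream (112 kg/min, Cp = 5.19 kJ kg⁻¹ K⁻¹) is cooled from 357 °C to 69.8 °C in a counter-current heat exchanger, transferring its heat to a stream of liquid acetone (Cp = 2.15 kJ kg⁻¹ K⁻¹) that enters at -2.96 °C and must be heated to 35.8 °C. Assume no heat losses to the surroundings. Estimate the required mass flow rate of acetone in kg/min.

Heat released by hot stream: Q = 112 × 5.19 × (357 − 69.8) = 166940 kJ/min
Energy balance on cold side (adiabatic exchanger): Q = ṁ_c·Cp_c·(T_c,out − T_c,in)
ṁ_c = 166940 / [2.15 × (35.8 − -2.96)] = 2003.3 kg/min

ṁ_c = 2000 kg/min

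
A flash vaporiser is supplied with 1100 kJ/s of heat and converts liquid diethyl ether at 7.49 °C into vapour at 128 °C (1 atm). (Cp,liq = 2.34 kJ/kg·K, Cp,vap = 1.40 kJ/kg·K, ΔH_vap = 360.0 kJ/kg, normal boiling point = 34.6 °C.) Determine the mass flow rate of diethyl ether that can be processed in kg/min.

ṁ = 119 kg/min

Δh = 2.34×(34.6−7.49) + 360.0 + 1.40×(128−34.6) = 554.2 kJ/kg
Q = 1100 kJ/s = 1100 kJ/s = 66000 kJ/min
ṁ = Q/Δh = 66000 / 554.2 = 119.09 kg/min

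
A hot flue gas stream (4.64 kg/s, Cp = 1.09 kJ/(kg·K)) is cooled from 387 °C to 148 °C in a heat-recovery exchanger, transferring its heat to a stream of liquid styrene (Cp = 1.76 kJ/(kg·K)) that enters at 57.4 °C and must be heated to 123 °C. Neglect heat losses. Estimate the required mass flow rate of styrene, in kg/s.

Heat released by hot stream: Q = 4.64 × 1.09 × (387 − 148) = 1208.8 kJ/s
Energy balance on cold side (adiabatic exchanger): Q = ṁ_c·Cp_c·(T_c,out − T_c,in)
ṁ_c = 1208.8 / [1.76 × (123 − 57.4)] = 10.469 kg/s

ṁ_c = 10.5 kg/s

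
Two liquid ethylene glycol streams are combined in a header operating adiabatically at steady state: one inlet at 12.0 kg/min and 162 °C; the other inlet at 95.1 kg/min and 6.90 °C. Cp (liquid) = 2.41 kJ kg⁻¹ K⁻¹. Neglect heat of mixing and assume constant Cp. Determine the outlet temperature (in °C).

Adiabatic, steady state ⇒ Σ ṁᵢCp,ᵢ(T_out − Tᵢ) = 0
T_out = Σ ṁᵢCp,ᵢTᵢ / Σ ṁᵢCp,ᵢ
      = 6266.5 / 258.11 = 24.278 °C

T_out = 24.3 °C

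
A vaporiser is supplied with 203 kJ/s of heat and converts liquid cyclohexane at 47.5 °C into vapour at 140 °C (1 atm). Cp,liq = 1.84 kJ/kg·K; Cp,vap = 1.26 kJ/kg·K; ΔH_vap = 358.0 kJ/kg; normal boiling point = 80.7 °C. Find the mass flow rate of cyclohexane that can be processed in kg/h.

Δh = 1.84×(80.7−47.5) + 358.0 + 1.26×(140−80.7) = 493.81 kJ/kg
Q = 203 kJ/s = 203 kJ/s = 730800 kJ/h
ṁ = Q/Δh = 730800 / 493.81 = 1479.9 kg/h

ṁ = 1480 kg/h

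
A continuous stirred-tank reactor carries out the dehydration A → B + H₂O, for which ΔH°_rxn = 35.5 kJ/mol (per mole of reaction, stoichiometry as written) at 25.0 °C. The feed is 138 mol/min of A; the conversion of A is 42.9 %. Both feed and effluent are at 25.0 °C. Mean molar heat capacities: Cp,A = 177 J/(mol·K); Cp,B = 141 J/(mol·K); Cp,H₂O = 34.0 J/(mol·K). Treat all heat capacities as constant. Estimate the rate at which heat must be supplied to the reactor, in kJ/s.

Q_in = 35.0 kJ/s

Extent of reaction ξ = 0.429 × 138 = 59.202 mol/min
Reaction term: ξ·ΔH°_rxn = 59.202 × 35.5 = 2101.7 kJ/min
Q = ΔH = 2101.7 kJ/min = 35.028 kW
Heat supplied = 35.028 kJ/s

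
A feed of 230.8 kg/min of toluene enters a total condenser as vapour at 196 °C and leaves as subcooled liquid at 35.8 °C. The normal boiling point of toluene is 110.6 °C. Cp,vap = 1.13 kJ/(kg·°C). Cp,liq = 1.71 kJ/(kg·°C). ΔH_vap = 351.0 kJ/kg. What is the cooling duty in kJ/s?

vapour 196→110.6 °C: -96.502 kJ/kg
condensation at 110.6 °C: -351 kJ/kg
liquid 110.6→35.8 °C: -127.91 kJ/kg
Δh = -96.502 + -351 + -127.91 = -575.41 kJ/kg
Q = ṁ·Δh = 230.8 kg/min × -575.41 kJ/kg = -132800 kJ/min
|Q| = 2213.4 kW

Q_c = 2210 kJ/s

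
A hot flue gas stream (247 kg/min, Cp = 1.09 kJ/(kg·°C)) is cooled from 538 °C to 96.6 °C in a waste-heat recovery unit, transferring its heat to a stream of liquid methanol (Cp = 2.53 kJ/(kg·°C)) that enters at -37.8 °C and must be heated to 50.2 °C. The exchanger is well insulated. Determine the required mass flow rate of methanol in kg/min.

Heat released by hot stream: Q = 247 × 1.09 × (538 − 96.6) = 118840 kJ/min
Energy balance on cold side (adiabatic exchanger): Q = ṁ_c·Cp_c·(T_c,out − T_c,in)
ṁ_c = 118840 / [2.53 × (50.2 − -37.8)] = 533.77 kg/min

ṁ_c = 534 kg/min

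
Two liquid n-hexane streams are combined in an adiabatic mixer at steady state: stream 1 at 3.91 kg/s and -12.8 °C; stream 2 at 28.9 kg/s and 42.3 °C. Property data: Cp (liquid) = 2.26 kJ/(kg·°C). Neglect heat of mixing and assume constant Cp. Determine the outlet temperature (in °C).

T_out = 35.7 °C

No heat crosses the boundary, so H_out = H_in.
T_out = Σ ṁᵢCp,ᵢTᵢ / Σ ṁᵢCp,ᵢ
      = 2649.7 / 74.151 = 35.734 °C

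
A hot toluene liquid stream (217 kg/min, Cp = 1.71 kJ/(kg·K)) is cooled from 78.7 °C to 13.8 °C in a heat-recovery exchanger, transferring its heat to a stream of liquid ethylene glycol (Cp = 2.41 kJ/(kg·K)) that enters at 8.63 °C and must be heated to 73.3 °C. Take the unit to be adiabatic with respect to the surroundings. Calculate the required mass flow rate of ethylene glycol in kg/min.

ṁ_c = 155 kg/min

Heat released by hot stream: Q = 217 × 1.71 × (78.7 − 13.8) = 24082 kJ/min
Energy balance on cold side (adiabatic exchanger): Q = ṁ_c·Cp_c·(T_c,out − T_c,in)
ṁ_c = 24082 / [2.41 × (73.3 − 8.63)] = 154.52 kg/min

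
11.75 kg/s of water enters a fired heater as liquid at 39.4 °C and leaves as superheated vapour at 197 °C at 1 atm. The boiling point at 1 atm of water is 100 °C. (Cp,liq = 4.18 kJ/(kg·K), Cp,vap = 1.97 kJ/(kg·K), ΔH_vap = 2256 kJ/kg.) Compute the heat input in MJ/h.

liquid 39.4→100 °C: 253.31 kJ/kg
vaporisation at 100 °C: 2256 kJ/kg
vapour 100→197 °C: 191.09 kJ/kg
Δh = 253.31 + 2256 + 191.09 = 2700.4 kJ/kg
Q = ṁ·Δh = 11.75 kg/s × 2700.4 kJ/kg = 31730 kJ/s
|Q| = 31730 kW = 114230 MJ/h

Q = 114000 MJ/h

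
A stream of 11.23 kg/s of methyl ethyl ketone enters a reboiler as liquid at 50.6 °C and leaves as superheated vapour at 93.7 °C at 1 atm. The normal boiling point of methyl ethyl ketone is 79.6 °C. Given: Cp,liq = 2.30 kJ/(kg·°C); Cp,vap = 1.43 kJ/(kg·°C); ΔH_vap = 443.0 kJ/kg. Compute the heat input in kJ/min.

liquid 50.6→79.6 °C: 66.7 kJ/kg
vaporisation at 79.6 °C: 443 kJ/kg
vapour 79.6→93.7 °C: 20.163 kJ/kg
Δh = 66.7 + 443 + 20.163 = 529.86 kJ/kg
Q = ṁ·Δh = 11.23 kg/s × 529.86 kJ/kg = 5950.4 kJ/s
|Q| = 5950.4 kW = 357020 kJ/min

Q = 357000 kJ/min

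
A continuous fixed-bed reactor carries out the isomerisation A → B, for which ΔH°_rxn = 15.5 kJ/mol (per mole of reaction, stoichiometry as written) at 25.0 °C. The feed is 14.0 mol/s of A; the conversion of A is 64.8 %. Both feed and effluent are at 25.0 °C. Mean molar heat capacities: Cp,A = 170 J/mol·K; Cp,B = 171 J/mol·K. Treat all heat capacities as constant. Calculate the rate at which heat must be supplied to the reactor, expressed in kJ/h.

Extent of reaction ξ = 0.648 × 14.0 = 9.072 mol/s
Reaction term: ξ·ΔH°_rxn = 9.072 × 15.5 = 140.62 kJ/s
Q = ΔH = 140.62 kJ/s = 140.62 kW
Heat supplied = 506220 kJ/h

Q_in = 506000 kJ/h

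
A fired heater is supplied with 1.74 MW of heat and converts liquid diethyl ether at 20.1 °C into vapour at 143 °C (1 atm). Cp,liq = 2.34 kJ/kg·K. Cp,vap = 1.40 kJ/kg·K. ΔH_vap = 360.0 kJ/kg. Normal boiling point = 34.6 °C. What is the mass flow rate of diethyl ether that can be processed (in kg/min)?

ṁ = 191 kg/min

Δh = 2.34×(34.6−20.1) + 360.0 + 1.40×(143−34.6) = 545.69 kJ/kg
Q = 1.74 MW = 1740 kJ/s = 104400 kJ/min
ṁ = Q/Δh = 104400 / 545.69 = 191.32 kg/min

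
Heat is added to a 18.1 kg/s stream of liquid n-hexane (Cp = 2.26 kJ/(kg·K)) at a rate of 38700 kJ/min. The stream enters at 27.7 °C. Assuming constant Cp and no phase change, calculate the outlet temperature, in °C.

T_out = 43.5 °C

Q = 38700 kJ/min = 645 kJ/s
ΔT = Q/(ṁ·Cp) = 645/(18.1×2.26) = 15.768 K
T_out = 27.7 + 15.768 = 43.468 °C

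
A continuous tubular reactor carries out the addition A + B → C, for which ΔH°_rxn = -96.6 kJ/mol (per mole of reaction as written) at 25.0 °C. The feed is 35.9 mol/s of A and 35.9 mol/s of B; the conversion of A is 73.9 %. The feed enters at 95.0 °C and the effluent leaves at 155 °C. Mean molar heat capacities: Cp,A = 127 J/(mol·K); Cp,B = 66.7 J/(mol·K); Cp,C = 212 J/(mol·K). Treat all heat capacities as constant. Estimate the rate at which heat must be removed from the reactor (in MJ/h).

Extent of reaction ξ = 0.739 × 35.9 = 26.53 mol/s
Reaction term: ξ·ΔH°_rxn = 26.53 × -96.6 = -2562.8 kJ/s
Sensible, feed 95.0→25 °C: -486.77 kJ/s
Outlet flows (mol/s): A 9.3699, B 9.3699, C 26.53
Sensible, products 25→155 °C: 967.11 kJ/s
Q = ΔH = -2082.5 kJ/s = -2082.5 kW
Heat removed = 7496.9 MJ/h

Q_out = 7500 MJ/h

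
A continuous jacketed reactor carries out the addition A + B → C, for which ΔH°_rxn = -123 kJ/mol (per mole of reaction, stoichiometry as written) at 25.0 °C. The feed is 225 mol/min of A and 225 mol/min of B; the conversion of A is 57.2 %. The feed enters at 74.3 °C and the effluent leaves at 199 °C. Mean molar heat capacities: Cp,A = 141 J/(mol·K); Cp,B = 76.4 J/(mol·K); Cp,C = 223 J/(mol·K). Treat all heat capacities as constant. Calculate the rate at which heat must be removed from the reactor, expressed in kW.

Q_out = 160 kW

Extent of reaction ξ = 0.572 × 225 = 128.7 mol/min
Reaction term: ξ·ΔH°_rxn = 128.7 × -123 = -15830 kJ/min
Sensible, feed 74.3→25 °C: -2411.5 kJ/min
Outlet flows (mol/min): A 96.3, B 96.3, C 128.7
Sensible, products 25→199 °C: 8636.6 kJ/min
Q = ΔH = -9605 kJ/min = -160.08 kW
Heat removed = 160.08 kW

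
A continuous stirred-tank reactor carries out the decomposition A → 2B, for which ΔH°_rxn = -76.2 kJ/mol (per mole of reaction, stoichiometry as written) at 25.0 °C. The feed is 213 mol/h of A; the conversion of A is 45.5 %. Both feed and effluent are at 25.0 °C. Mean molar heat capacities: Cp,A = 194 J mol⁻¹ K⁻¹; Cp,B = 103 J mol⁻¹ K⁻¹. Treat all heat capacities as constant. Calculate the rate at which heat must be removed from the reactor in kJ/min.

Extent of reaction ξ = 0.455 × 213 = 96.915 mol/h
Reaction term: ξ·ΔH°_rxn = 96.915 × -76.2 = -7384.9 kJ/h
Q = ΔH = -7384.9 kJ/h = -2.0514 kW
Heat removed = 123.08 kJ/min

Q_out = 123 kJ/min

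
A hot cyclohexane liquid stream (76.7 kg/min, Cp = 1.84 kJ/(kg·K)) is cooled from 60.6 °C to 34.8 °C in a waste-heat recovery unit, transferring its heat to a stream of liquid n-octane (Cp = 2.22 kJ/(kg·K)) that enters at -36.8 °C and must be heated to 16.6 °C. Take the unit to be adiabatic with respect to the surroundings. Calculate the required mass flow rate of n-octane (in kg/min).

ṁ_c = 30.7 kg/min

Heat released by hot stream: Q = 76.7 × 1.84 × (60.6 − 34.8) = 3641.1 kJ/min
Energy balance on cold side (adiabatic exchanger): Q = ṁ_c·Cp_c·(T_c,out − T_c,in)
ṁ_c = 3641.1 / [2.22 × (16.6 − -36.8)] = 30.714 kg/min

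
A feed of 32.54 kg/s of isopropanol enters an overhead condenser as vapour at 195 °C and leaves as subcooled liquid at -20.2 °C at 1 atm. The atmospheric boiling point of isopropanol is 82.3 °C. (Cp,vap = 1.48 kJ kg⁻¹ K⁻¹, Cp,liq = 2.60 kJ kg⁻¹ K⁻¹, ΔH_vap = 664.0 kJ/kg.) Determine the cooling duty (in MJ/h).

vapour 195→82.3 °C: -166.8 kJ/kg
condensation at 82.3 °C: -664 kJ/kg
liquid 82.3→-20.2 °C: -266.5 kJ/kg
Δh = -166.8 + -664 + -266.5 = -1097.3 kJ/kg
Q = ṁ·Δh = 32.54 kg/s × -1097.3 kJ/kg = -35706 kJ/s
|Q| = 35706 kW = 128540 MJ/h

Q_c = 129000 MJ/h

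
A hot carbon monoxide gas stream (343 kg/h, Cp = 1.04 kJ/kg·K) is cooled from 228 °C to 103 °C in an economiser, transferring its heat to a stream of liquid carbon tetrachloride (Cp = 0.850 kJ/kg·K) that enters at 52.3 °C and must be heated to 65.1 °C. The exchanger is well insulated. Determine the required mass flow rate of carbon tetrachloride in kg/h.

Heat released by hot stream: Q = 343 × 1.04 × (228 − 103) = 44590 kJ/h
Energy balance on cold side (adiabatic exchanger): Q = ṁ_c·Cp_c·(T_c,out − T_c,in)
ṁ_c = 44590 / [0.850 × (65.1 − 52.3)] = 4098.3 kg/h

ṁ_c = 4100 kg/h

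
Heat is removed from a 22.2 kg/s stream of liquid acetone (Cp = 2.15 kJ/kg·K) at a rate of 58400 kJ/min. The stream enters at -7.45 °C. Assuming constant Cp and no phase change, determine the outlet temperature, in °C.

T_out = -27.8 °C

Q = 58400 kJ/min = 973.33 kJ/s
ΔT = Q/(ṁ·Cp) = 973.33/(22.2×2.15) = 20.392 K
T_out = -7.45 − 20.392 = -27.842 °C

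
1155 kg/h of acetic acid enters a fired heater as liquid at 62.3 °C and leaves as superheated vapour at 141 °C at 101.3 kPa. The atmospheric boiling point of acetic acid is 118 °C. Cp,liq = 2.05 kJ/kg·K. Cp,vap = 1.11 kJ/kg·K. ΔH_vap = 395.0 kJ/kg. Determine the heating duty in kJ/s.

liquid 62.3→118 °C: 114.19 kJ/kg
vaporisation at 118 °C: 395 kJ/kg
vapour 118→141 °C: 25.53 kJ/kg
Δh = 114.19 + 395 + 25.53 = 534.72 kJ/kg
Q = ṁ·Δh = 1155 kg/h × 534.72 kJ/kg = 617600 kJ/h
|Q| = 171.55 kW

Q = 172 kJ/s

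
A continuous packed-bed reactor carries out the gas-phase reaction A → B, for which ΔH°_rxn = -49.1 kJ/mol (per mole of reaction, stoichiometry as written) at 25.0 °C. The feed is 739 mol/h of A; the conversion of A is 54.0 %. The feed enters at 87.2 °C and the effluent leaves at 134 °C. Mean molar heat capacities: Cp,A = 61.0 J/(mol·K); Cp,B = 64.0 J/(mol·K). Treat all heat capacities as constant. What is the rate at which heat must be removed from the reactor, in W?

Q_out = 4820 W

Extent of reaction ξ = 0.540 × 739 = 399.06 mol/h
Reaction term: ξ·ΔH°_rxn = 399.06 × -49.1 = -19594 kJ/h
Sensible, feed 87.2→25 °C: -2803.9 kJ/h
Outlet flows (mol/h): A 339.94, B 399.06
Sensible, products 25→134 °C: 5044.1 kJ/h
Q = ΔH = -17354 kJ/h = -4.8205 kW
Heat removed = 4820.5 W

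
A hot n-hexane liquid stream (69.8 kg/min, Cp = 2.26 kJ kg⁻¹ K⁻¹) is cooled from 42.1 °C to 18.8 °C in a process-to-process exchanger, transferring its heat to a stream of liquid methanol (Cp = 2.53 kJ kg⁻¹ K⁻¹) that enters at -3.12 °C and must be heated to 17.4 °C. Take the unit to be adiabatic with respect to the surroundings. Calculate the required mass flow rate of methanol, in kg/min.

ṁ_c = 70.8 kg/min

Heat released by hot stream: Q = 69.8 × 2.26 × (42.1 − 18.8) = 3675.5 kJ/min
Energy balance on cold side (adiabatic exchanger): Q = ṁ_c·Cp_c·(T_c,out − T_c,in)
ṁ_c = 3675.5 / [2.53 × (17.4 − -3.12)] = 70.798 kg/min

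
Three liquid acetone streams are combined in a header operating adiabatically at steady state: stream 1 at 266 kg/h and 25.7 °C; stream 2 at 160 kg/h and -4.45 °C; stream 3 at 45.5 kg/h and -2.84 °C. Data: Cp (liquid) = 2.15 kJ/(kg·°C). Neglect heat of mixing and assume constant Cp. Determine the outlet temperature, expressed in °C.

T_out = 12.7 °C

Adiabatic, steady state ⇒ Σ ṁᵢCp,ᵢ(T_out − Tᵢ) = 0
T_out = Σ ṁᵢCp,ᵢTᵢ / Σ ṁᵢCp,ᵢ
      = 12889 / 1013.7 = 12.715 °C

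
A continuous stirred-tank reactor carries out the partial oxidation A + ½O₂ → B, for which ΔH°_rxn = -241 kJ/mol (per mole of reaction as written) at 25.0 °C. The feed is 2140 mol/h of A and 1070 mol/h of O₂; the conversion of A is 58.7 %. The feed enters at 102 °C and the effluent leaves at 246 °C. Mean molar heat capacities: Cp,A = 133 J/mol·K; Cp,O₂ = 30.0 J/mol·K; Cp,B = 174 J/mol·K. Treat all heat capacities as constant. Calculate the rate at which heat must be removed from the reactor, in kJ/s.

Extent of reaction ξ = 0.587 × 2140 = 1256.2 mol/h
Reaction term: ξ·ΔH°_rxn = 1256.2 × -241 = -302740 kJ/h
Sensible, feed 102→25 °C: -24387 kJ/h
Outlet flows (mol/h): A 883.82, O₂ 441.91, B 1256.2
Sensible, products 25→246 °C: 77213 kJ/h
Q = ΔH = -249910 kJ/h = -69.42 kW
Heat removed = 69.42 kJ/s

Q_out = 69.4 kJ/s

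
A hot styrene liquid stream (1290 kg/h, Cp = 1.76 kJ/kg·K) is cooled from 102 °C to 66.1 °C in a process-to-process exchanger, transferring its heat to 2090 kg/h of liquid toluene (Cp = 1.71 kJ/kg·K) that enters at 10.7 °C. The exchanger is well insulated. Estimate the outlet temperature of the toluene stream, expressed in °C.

T_c,out = 33.5 °C

Heat released by hot stream: Q = 1290 × 1.76 × (102 − 66.1) = 81507 kJ/h
Energy balance on cold side (adiabatic exchanger): Q = ṁ_c·Cp_c·(T_c,out − T_c,in)
T_c,out = 10.7 + 81507/(2090 × 1.71) = 33.506 °C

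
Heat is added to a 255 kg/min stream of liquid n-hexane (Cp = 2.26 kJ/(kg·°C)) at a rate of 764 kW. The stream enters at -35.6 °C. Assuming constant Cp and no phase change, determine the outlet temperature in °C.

Q = 764 kW = 45840 kJ/min
ΔT = Q/(ṁ·Cp) = 45840/(255×2.26) = 79.542 K
T_out = -35.6 + 79.542 = 43.942 °C

T_out = 43.9 °C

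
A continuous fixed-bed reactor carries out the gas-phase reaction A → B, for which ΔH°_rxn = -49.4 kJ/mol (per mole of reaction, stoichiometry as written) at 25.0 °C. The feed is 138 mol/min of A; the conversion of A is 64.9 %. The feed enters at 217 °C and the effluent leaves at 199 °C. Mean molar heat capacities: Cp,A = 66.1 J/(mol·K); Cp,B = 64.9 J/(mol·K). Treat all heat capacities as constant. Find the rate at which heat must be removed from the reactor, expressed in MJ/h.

Extent of reaction ξ = 0.649 × 138 = 89.562 mol/min
Reaction term: ξ·ΔH°_rxn = 89.562 × -49.4 = -4424.4 kJ/min
Sensible, feed 217→25 °C: -1751.4 kJ/min
Outlet flows (mol/min): A 48.438, B 89.562
Sensible, products 25→199 °C: 1568.5 kJ/min
Q = ΔH = -4607.3 kJ/min = -76.788 kW
Heat removed = 276.44 MJ/h

Q_out = 276 MJ/h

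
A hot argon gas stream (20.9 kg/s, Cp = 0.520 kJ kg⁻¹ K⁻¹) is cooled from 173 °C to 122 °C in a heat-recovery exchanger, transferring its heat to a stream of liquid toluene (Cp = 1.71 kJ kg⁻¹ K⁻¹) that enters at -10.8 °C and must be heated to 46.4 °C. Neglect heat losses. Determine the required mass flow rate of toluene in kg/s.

ṁ_c = 5.67 kg/s

Heat released by hot stream: Q = 20.9 × 0.520 × (173 − 122) = 554.27 kJ/s
Energy balance on cold side (adiabatic exchanger): Q = ṁ_c·Cp_c·(T_c,out − T_c,in)
ṁ_c = 554.27 / [1.71 × (46.4 − -10.8)] = 5.6667 kg/s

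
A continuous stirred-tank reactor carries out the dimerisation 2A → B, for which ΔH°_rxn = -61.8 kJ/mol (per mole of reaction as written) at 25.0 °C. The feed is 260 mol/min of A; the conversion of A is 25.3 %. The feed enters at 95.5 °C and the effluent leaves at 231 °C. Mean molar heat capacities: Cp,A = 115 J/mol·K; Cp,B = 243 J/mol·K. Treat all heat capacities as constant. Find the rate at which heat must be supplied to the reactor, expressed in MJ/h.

Extent of reaction ξ = 0.253 × 260 / 2 = 32.89 mol/min
Reaction term: ξ·ΔH°_rxn = 32.89 × -61.8 = -2032.6 kJ/min
Sensible, feed 95.5→25 °C: -2107.9 kJ/min
Outlet flows (mol/min): A 194.22, B 32.89
Sensible, products 25→231 °C: 6247.5 kJ/min
Q = ΔH = 2106.9 kJ/min = 35.115 kW
Heat supplied = 126.42 MJ/h

Q_in = 126 MJ/h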